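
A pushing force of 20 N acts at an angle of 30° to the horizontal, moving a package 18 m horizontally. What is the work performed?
W = F·d·cosθ = (20)(18)cos(30°) = 311.8 J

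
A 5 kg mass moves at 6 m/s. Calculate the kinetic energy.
KE = ½mv² = ½(5)(6)² = 90.0 J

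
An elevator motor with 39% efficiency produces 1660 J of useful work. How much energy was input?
W_in = W_out/η = 1660/0.39 = 4256 J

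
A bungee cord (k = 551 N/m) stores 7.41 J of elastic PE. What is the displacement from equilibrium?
x = √(2·PE/k) = √(2·7.41/551) = 0.164 m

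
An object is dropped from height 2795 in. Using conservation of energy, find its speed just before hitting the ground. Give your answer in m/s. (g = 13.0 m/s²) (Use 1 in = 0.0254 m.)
Convert to SI: h = 70.993 m
mgh = ½mv² ⇒ v = √(2gh) = √(2·13.0·70.993) = 42.96 m/s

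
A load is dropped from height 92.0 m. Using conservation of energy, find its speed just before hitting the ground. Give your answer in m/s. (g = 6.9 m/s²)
mgh = ½mv² ⇒ v = √(2gh) = √(2·6.9·92.0) = 35.63 m/s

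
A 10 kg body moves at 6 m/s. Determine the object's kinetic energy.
KE = ½mv² = ½(10)(6)² = 180.0 J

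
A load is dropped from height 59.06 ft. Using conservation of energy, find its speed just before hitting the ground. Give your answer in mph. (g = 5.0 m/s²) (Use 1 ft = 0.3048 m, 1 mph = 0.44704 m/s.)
Convert to SI: h = 18.0015 m
mgh = ½mv² ⇒ v = √(2gh) = √(2·5.0·18.0015) = 13.417 m/s = 30.01 mph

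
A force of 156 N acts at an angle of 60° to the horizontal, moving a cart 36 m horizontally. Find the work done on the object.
W = F·d·cosθ = (156)(36)cos(60°) = 2808 J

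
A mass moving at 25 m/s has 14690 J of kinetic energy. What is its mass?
m = 2·KE/v² = 2·14690/(25)² = 47.01 kg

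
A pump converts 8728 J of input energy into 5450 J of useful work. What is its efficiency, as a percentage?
η = W_out/W_in = 5450/8728 = 62.44%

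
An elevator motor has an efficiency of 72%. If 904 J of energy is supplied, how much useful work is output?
W_out = η·W_in = 0.72·904 = 650.88 J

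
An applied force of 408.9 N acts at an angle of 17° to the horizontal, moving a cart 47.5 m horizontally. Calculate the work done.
W = F·d·cosθ = (408.9)(47.5)cos(17°) = 18570 J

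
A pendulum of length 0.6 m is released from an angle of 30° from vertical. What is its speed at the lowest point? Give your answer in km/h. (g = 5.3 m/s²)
h = L(1 − cosθ) = 0.6(1 − cos30°) = 0.0803848 m
v = √(2gh) = √(2·5.3·0.0803848) = 0.923081 m/s = 3.323 km/h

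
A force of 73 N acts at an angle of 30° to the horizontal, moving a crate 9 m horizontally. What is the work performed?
W = F·d·cosθ = (73)(9)cos(30°) = 569.0 J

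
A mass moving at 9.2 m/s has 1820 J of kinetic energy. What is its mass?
m = 2·KE/v² = 2·1820/(9.2)² = 43.01 kg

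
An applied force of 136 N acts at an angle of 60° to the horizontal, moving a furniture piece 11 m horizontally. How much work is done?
W = F·d·cosθ = (136)(11)cos(60°) = 748.0 J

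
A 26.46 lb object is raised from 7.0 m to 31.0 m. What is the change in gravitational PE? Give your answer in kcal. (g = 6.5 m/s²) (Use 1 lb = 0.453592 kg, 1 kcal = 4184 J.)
Convert to SI: m = 12.002 kg, Δh = 24.0 m
ΔPE = mgΔh = (12.002)(6.5)(24.0) = 1872.32 J = 0.4475 kcal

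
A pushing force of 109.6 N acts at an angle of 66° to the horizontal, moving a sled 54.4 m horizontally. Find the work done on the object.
W = F·d·cosθ = (109.6)(54.4)cos(66°) = 2425 J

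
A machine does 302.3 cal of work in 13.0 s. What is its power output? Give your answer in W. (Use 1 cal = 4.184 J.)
Convert to SI: W = 1264.82 J, t = 13.0 s
P = W/t = 1264.82/13.0 = 97.29 W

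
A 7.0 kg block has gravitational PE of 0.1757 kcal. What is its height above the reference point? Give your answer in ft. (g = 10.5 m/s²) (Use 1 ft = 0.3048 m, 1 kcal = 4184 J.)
Convert to SI: m = 7.0 kg, PE = 735.129 J
h = PE/(mg) = 735.129/(7.0·10.5) = 10.0018 m = 32.81 ft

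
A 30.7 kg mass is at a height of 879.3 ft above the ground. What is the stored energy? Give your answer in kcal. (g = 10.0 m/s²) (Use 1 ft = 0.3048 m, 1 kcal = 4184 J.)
Convert to SI: m = 30.7 kg, h = 268.011 m
PE = mgh = (30.7)(10.0)(268.011) = 82279.3 J = 19.67 kcal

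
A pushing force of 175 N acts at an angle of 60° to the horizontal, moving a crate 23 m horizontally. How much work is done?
W = F·d·cosθ = (175)(23)cos(60°) = 2013 J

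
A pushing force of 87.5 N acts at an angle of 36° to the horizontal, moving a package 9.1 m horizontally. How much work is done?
W = F·d·cosθ = (87.5)(9.1)cos(36°) = 644.2 J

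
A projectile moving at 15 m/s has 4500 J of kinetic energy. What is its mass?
m = 2·KE/v² = 2·4500/(15)² = 40.0 kg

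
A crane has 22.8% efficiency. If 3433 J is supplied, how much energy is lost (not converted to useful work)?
W_lost = W_in(1 − η) = 3433·(1 − 0.228) = 2650 J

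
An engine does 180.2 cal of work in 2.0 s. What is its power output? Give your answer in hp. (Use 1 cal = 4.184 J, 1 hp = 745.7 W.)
Convert to SI: W = 753.957 J, t = 2.0 s
P = W/t = 753.957/2.0 = 376.978 W = 0.5055 hp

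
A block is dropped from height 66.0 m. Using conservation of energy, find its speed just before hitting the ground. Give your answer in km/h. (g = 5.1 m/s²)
mgh = ½mv² ⇒ v = √(2gh) = √(2·5.1·66.0) = 25.9461 m/s = 93.41 km/h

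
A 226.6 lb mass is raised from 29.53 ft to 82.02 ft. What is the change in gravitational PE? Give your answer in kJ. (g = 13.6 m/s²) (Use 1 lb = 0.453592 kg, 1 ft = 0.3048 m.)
Convert to SI: m = 102.784 kg, Δh = 15.999 m
ΔPE = mgΔh = (102.784)(13.6)(15.999) = 22364.3 J = 22.36 kJ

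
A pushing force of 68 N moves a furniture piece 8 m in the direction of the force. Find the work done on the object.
W = F·d = (68)(8) = 544.0 J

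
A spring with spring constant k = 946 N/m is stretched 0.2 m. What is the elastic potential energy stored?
PE = ½kx² = ½(946)(0.2)² = 18.92 J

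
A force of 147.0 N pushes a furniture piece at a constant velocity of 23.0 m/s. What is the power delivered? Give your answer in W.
P = Fv = (147.0)(23.0) = 3381 W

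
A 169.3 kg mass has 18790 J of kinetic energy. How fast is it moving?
v = √(2·KE/m) = √(2·18790/169.3) = 14.9 m/s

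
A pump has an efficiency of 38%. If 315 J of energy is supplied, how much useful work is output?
W_out = η·W_in = 0.38·315 = 119.7 J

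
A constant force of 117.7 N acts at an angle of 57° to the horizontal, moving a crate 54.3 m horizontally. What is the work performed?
W = F·d·cosθ = (117.7)(54.3)cos(57°) = 3481 J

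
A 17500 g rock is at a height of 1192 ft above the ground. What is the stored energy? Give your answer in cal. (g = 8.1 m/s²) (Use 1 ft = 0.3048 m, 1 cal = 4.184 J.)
Convert to SI: m = 17.5 kg, h = 363.322 m
PE = mgh = (17.5)(8.1)(363.322) = 51500.8 J = 12310 cal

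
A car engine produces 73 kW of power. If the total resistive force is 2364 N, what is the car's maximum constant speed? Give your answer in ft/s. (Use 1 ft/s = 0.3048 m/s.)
P = Fv ⇒ v = P/F = 73000 W/2364.0 N = 30.8799 m/s = 101.3 ft/s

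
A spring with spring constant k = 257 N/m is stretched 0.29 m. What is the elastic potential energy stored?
PE = ½kx² = ½(257)(0.29)² = 10.81 J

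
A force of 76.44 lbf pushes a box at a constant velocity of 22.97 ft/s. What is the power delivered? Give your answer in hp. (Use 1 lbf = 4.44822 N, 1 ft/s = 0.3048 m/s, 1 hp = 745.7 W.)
Convert to SI: F = 340.022 N, v = 7.00126 m/s
P = Fv = (340.022)(7.00126) = 2380.58 W = 3.192 hp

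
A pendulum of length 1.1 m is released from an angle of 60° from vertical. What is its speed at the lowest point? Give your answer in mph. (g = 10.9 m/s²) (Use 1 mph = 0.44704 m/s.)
h = L(1 − cosθ) = 1.1(1 − cos60°) = 0.55 m
v = √(2gh) = √(2·10.9·0.55) = 3.46266 m/s = 7.746 mph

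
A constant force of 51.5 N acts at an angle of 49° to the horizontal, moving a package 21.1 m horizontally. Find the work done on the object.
W = F·d·cosθ = (51.5)(21.1)cos(49°) = 712.9 J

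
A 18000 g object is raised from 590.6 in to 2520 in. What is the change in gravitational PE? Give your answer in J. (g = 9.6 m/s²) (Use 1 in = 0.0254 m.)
Convert to SI: m = 18.0 kg, Δh = 49.0068 m
ΔPE = mgΔh = (18.0)(9.6)(49.0068) = 8468 J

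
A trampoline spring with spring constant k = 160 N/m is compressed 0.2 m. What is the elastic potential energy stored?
PE = ½kx² = ½(160)(0.2)² = 3.2 J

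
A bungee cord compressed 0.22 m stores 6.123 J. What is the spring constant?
k = 2·PE/x² = 2·6.123/(0.22)² = 253.0 N/m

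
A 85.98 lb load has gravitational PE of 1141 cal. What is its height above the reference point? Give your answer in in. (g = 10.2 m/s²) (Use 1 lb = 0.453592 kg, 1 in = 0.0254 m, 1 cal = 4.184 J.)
Convert to SI: m = 38.9998 kg, PE = 4773.94 J
h = PE/(mg) = 4773.94/(38.9998·10.2) = 12.0009 m = 472.5 in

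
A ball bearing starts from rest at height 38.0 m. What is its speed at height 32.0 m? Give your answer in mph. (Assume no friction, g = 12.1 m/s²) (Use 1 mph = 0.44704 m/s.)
mgh₁ = mgh₂ + ½mv² ⇒ v = √(2g(h₁−h₂)) = √(2·12.1·6.0) = 12.0499 m/s = 26.95 mph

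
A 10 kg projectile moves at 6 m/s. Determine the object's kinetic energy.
KE = ½mv² = ½(10)(6)² = 180.0 J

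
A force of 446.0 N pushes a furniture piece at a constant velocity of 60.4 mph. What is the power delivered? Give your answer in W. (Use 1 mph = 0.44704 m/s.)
Convert to SI: F = 446.0 N, v = 27.0012 m/s
P = Fv = (446.0)(27.0012) = 12040 W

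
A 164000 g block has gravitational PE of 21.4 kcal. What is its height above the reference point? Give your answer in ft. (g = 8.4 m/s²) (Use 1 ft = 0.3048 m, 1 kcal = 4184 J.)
Convert to SI: m = 164.0 kg, PE = 89537.6 J
h = PE/(mg) = 89537.6/(164.0·8.4) = 64.9954 m = 213.2 ft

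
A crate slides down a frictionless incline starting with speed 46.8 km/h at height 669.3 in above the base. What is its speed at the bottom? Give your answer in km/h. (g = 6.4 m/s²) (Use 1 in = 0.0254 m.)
Convert to SI: v₀ = 13.0 m/s, h = 17.0002 m
½mv₀² + mgh = ½mv² ⇒ v = √(v₀² + 2gh) = √(13.0² + 2·6.4·17.0002) = 19.6622 m/s = 70.78 km/h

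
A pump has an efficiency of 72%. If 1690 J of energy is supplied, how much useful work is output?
W_out = η·W_in = 0.72·1690 = 1216.8 J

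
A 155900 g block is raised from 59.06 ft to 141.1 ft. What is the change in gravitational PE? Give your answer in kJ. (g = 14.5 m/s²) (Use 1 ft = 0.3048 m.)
Convert to SI: m = 155.9 kg, Δh = 25.0058 m
ΔPE = mgΔh = (155.9)(14.5)(25.0058) = 56526.8 J = 56.53 kJ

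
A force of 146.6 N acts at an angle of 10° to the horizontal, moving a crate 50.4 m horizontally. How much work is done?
W = F·d·cosθ = (146.6)(50.4)cos(10°) = 7276 J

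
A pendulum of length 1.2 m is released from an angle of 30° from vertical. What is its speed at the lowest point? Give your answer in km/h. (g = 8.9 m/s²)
h = L(1 − cosθ) = 1.2(1 − cos30°) = 0.16077 m
v = √(2gh) = √(2·8.9·0.16077) = 1.69166 m/s = 6.09 km/h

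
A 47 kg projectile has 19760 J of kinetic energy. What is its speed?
v = √(2·KE/m) = √(2·19760/47) = 29.0 m/s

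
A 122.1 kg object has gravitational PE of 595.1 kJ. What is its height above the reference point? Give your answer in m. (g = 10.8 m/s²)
Convert to SI: m = 122.1 kg, PE = 595100 J
h = PE/(mg) = 595100/(122.1·10.8) = 451.3 m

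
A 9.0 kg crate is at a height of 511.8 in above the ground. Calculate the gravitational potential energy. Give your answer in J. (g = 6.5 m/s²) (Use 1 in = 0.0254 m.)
Convert to SI: m = 9.0 kg, h = 12.9997 m
PE = mgh = (9.0)(6.5)(12.9997) = 760.5 J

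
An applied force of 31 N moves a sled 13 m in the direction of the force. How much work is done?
W = F·d = (31)(13) = 403.0 J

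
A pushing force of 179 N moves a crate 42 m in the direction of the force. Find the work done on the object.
W = F·d = (179)(42) = 7518 J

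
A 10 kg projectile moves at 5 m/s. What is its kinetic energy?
KE = ½mv² = ½(10)(5)² = 125.0 J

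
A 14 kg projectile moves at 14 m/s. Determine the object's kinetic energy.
KE = ½mv² = ½(14)(14)² = 1372.0 J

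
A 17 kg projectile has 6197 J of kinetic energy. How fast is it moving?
v = √(2·KE/m) = √(2·6197/17) = 27.0 m/s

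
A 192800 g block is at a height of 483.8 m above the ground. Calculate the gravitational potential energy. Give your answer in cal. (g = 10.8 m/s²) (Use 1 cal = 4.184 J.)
Convert to SI: m = 192.8 kg, h = 483.8 m
PE = mgh = (192.8)(10.8)(483.8) = 1007390 J = 240800 cal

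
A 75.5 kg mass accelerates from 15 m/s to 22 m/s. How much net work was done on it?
W = ΔKE = ½m(v₂² − v₁²) = ½(75.5)(22² − 15²) = 9777.25 J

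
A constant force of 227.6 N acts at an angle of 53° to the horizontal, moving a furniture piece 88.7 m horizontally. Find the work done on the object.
W = F·d·cosθ = (227.6)(88.7)cos(53°) = 12150 J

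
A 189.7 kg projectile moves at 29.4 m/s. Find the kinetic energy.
KE = ½mv² = ½(189.7)(29.4)² = 81980 J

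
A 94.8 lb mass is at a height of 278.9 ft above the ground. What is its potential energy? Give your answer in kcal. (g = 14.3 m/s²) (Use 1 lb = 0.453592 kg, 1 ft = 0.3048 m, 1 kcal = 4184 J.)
Convert to SI: m = 43.0005 kg, h = 85.0087 m
PE = mgh = (43.0005)(14.3)(85.0087) = 52272.5 J = 12.49 kcal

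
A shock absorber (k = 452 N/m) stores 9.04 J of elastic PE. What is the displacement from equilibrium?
x = √(2·PE/k) = √(2·9.04/452) = 0.2 m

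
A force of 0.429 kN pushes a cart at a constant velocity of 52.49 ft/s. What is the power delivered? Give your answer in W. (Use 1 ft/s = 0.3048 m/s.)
Convert to SI: F = 429.0 N, v = 15.999 m/s
P = Fv = (429.0)(15.999) = 6864 W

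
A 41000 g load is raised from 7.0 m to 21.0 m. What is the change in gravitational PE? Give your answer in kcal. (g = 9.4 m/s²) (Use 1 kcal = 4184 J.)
Convert to SI: m = 41.0 kg, Δh = 14.0 m
ΔPE = mgΔh = (41.0)(9.4)(14.0) = 5395.6 J = 1.29 kcal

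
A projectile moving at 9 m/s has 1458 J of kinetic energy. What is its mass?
m = 2·KE/v² = 2·1458/(9)² = 36.0 kg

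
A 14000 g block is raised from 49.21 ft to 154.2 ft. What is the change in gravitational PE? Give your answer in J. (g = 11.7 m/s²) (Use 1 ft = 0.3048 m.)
Convert to SI: m = 14.0 kg, Δh = 32.001 m
ΔPE = mgΔh = (14.0)(11.7)(32.001) = 5242 J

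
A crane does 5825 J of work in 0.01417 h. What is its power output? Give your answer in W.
Convert to SI: W = 5825.0 J, t = 51.012 s
P = W/t = 5825.0/51.012 = 114.2 W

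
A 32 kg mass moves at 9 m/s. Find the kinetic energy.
KE = ½mv² = ½(32)(9)² = 1296.0 J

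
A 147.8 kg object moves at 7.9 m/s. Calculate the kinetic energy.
KE = ½mv² = ½(147.8)(7.9)² = 4612 J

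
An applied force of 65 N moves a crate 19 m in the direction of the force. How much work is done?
W = F·d = (65)(19) = 1235 J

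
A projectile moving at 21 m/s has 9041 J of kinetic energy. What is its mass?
m = 2·KE/v² = 2·9041/(21)² = 41.0 kg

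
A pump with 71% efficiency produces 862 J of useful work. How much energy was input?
W_in = W_out/η = 862/0.71 = 1214 J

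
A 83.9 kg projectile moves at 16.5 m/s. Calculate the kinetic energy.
KE = ½mv² = ½(83.9)(16.5)² = 11420 J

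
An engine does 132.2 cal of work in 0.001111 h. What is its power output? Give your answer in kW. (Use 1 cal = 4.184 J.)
Convert to SI: W = 553.125 J, t = 3.9996 s
P = W/t = 553.125/3.9996 = 138.295 W = 0.1383 kW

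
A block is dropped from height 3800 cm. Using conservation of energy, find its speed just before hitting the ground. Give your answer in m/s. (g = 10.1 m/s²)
Convert to SI: h = 38.0 m
mgh = ½mv² ⇒ v = √(2gh) = √(2·10.1·38.0) = 27.71 m/s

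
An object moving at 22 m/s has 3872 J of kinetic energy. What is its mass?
m = 2·KE/v² = 2·3872/(22)² = 16.0 kg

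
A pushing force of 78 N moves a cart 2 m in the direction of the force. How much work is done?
W = F·d = (78)(2) = 156.0 J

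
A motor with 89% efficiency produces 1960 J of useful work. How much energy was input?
W_in = W_out/η = 1960/0.89 = 2202 J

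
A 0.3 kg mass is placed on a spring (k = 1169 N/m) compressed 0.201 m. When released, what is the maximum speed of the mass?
½kx² = ½mv² ⇒ v = x√(k/m) = (0.201)√(1169/0.3) = 12.55 m/s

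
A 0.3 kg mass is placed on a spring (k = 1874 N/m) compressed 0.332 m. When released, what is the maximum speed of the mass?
½kx² = ½mv² ⇒ v = x√(k/m) = (0.332)√(1874/0.3) = 26.24 m/s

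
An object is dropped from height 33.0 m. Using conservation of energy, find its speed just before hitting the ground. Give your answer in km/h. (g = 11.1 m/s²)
mgh = ½mv² ⇒ v = √(2gh) = √(2·11.1·33.0) = 27.0666 m/s = 97.44 km/h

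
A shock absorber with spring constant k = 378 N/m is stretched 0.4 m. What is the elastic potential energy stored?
PE = ½kx² = ½(378)(0.4)² = 30.24 J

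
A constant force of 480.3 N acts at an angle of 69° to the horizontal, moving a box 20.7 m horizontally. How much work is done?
W = F·d·cosθ = (480.3)(20.7)cos(69°) = 3563 J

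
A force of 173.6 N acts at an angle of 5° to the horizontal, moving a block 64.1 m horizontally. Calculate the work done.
W = F·d·cosθ = (173.6)(64.1)cos(5°) = 11090 J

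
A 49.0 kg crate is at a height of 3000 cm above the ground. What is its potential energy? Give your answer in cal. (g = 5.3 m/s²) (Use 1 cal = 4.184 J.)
Convert to SI: m = 49.0 kg, h = 30.0 m
PE = mgh = (49.0)(5.3)(30.0) = 7791.0 J = 1862 cal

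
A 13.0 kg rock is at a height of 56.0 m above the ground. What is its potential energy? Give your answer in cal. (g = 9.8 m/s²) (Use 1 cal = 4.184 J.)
PE = mgh = (13.0)(9.8)(56.0) = 7134.4 J = 1705 cal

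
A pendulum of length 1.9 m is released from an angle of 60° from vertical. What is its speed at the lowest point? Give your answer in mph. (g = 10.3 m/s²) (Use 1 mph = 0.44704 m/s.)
h = L(1 − cosθ) = 1.9(1 − cos60°) = 0.95 m
v = √(2gh) = √(2·10.3·0.95) = 4.4238 m/s = 9.896 mph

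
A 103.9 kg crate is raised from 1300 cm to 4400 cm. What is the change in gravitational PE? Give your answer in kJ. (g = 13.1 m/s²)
Convert to SI: m = 103.9 kg, Δh = 31.0 m
ΔPE = mgΔh = (103.9)(13.1)(31.0) = 42193.8 J = 42.19 kJ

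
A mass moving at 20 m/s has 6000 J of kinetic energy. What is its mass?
m = 2·KE/v² = 2·6000/(20)² = 30.0 kg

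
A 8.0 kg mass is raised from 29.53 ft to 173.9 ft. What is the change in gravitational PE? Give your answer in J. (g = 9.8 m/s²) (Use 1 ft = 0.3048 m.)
Convert to SI: m = 8.0 kg, Δh = 44.004 m
ΔPE = mgΔh = (8.0)(9.8)(44.004) = 3450 J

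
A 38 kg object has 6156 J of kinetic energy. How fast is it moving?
v = √(2·KE/m) = √(2·6156/38) = 18.0 m/s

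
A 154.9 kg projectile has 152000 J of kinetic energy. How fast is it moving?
v = √(2·KE/m) = √(2·152000/154.9) = 44.3 m/s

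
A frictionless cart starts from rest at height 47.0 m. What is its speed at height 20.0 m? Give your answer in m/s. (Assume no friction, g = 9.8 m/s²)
mgh₁ = mgh₂ + ½mv² ⇒ v = √(2g(h₁−h₂)) = √(2·9.8·27.0) = 23.0 m/s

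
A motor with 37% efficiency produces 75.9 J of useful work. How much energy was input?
W_in = W_out/η = 75.9/0.37 = 205.1 J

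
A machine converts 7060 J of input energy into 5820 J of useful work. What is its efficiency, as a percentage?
η = W_out/W_in = 5820/7060 = 82.44%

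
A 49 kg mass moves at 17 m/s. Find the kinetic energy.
KE = ½mv² = ½(49)(17)² = 7080.5 J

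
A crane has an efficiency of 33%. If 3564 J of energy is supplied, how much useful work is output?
W_out = η·W_in = 0.33·3564 = 1176.12 J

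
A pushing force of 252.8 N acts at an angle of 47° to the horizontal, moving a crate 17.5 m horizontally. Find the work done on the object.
W = F·d·cosθ = (252.8)(17.5)cos(47°) = 3017 J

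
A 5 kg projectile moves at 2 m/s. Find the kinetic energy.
KE = ½mv² = ½(5)(2)² = 10.0 J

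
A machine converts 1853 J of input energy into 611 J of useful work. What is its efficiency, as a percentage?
η = W_out/W_in = 611/1853 = 32.97%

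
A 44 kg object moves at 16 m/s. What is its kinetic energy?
KE = ½mv² = ½(44)(16)² = 5632.0 J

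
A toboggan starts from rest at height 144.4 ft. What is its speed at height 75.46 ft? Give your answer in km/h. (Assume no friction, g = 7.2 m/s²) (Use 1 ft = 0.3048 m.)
Convert to SI: h₁−h₂ = 21.0129 m
mgh₁ = mgh₂ + ½mv² ⇒ v = √(2g(h₁−h₂)) = √(2·7.2·21.0129) = 17.395 m/s = 62.62 km/h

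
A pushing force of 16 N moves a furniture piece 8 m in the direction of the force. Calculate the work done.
W = F·d = (16)(8) = 128.0 J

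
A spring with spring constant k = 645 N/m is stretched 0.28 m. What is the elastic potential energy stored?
PE = ½kx² = ½(645)(0.28)² = 25.28 J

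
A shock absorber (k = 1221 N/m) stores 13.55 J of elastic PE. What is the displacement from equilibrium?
x = √(2·PE/k) = √(2·13.55/1221) = 0.149 m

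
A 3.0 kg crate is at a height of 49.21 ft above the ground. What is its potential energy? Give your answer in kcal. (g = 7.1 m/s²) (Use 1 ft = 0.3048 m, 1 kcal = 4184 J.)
Convert to SI: m = 3.0 kg, h = 14.9992 m
PE = mgh = (3.0)(7.1)(14.9992) = 319.483 J = 0.07636 kcal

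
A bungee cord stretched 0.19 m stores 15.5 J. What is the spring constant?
k = 2·PE/x² = 2·15.5/(0.19)² = 858.7 N/m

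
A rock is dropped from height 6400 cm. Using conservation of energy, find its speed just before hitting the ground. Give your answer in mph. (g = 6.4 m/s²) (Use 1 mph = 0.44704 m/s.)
Convert to SI: h = 64.0 m
mgh = ½mv² ⇒ v = √(2gh) = √(2·6.4·64.0) = 28.6217 m/s = 64.02 mph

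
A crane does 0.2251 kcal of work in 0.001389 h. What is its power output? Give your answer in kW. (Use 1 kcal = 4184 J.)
Convert to SI: W = 941.818 J, t = 5.0004 s
P = W/t = 941.818/5.0004 = 188.349 W = 0.1883 kW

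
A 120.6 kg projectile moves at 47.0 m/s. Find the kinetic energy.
KE = ½mv² = ½(120.6)(47.0)² = 133200 J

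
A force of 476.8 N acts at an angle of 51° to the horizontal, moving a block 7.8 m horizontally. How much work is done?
W = F·d·cosθ = (476.8)(7.8)cos(51°) = 2340 J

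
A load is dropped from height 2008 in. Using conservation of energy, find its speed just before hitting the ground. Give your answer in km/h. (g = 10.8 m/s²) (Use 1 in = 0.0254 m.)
Convert to SI: h = 51.0032 m
mgh = ½mv² ⇒ v = √(2gh) = √(2·10.8·51.0032) = 33.1914 m/s = 119.5 km/h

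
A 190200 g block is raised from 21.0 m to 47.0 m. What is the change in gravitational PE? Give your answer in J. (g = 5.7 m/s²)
Convert to SI: m = 190.2 kg, Δh = 26.0 m
ΔPE = mgΔh = (190.2)(5.7)(26.0) = 28190 J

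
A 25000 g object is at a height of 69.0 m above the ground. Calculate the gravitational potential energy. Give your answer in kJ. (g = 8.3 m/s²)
Convert to SI: m = 25.0 kg, h = 69.0 m
PE = mgh = (25.0)(8.3)(69.0) = 14317.5 J = 14.32 kJ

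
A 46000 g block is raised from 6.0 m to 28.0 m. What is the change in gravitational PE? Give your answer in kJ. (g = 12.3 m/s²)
Convert to SI: m = 46.0 kg, Δh = 22.0 m
ΔPE = mgΔh = (46.0)(12.3)(22.0) = 12447.6 J = 12.45 kJ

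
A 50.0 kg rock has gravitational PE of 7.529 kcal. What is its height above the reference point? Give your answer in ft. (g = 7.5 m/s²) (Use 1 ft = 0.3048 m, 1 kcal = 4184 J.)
Convert to SI: m = 50.0 kg, PE = 31501.3 J
h = PE/(mg) = 31501.3/(50.0·7.5) = 84.0036 m = 275.6 ft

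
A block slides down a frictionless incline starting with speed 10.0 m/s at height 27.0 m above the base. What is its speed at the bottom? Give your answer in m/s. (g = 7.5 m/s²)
½mv₀² + mgh = ½mv² ⇒ v = √(v₀² + 2gh) = √(10.0² + 2·7.5·27.0) = 22.47 m/s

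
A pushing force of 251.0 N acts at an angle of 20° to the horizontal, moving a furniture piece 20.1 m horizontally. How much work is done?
W = F·d·cosθ = (251.0)(20.1)cos(20°) = 4741 J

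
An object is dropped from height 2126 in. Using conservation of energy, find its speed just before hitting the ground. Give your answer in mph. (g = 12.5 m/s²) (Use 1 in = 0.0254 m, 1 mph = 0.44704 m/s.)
Convert to SI: h = 54.0004 m
mgh = ½mv² ⇒ v = √(2gh) = √(2·12.5·54.0004) = 36.7425 m/s = 82.19 mph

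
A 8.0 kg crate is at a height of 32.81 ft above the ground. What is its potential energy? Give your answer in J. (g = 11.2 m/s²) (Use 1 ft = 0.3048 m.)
Convert to SI: m = 8.0 kg, h = 10.0005 m
PE = mgh = (8.0)(11.2)(10.0005) = 896.0 J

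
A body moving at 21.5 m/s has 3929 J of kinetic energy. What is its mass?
m = 2·KE/v² = 2·3929/(21.5)² = 17.0 kg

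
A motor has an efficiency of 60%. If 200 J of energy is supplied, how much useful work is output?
W_out = η·W_in = 0.6·200 = 120.0 J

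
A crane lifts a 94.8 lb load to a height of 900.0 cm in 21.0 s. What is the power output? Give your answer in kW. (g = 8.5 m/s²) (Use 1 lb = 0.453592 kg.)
Convert to SI: m = 43.0005 kg, h = 9.0 m, t = 21.0 s
P = mgh/t = (43.0005)(8.5)(9.0)/21.0 = 156.645 W = 0.1566 kW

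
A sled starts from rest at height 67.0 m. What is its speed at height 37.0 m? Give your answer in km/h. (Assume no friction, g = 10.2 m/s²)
mgh₁ = mgh₂ + ½mv² ⇒ v = √(2g(h₁−h₂)) = √(2·10.2·30.0) = 24.7386 m/s = 89.06 km/h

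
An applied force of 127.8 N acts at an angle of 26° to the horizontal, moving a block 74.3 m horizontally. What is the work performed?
W = F·d·cosθ = (127.8)(74.3)cos(26°) = 8535 J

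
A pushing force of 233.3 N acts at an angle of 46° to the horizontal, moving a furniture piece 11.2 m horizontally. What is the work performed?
W = F·d·cosθ = (233.3)(11.2)cos(46°) = 1815 J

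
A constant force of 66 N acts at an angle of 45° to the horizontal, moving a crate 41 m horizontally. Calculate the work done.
W = F·d·cosθ = (66)(41)cos(45°) = 1913 J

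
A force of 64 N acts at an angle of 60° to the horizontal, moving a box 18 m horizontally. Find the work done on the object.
W = F·d·cosθ = (64)(18)cos(60°) = 576.0 J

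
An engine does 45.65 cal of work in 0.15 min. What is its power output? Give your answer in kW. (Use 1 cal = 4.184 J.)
Convert to SI: W = 191.0 J, t = 9.0 s
P = W/t = 191.0/9.0 = 21.2222 W = 0.02122 kW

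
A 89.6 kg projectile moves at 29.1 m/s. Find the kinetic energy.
KE = ½mv² = ½(89.6)(29.1)² = 37940 J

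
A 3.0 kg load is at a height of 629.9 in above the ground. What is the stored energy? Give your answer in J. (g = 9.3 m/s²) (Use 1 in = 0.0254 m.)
Convert to SI: m = 3.0 kg, h = 15.9995 m
PE = mgh = (3.0)(9.3)(15.9995) = 446.4 J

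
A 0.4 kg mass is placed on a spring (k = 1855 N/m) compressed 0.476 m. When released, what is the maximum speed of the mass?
½kx² = ½mv² ⇒ v = x√(k/m) = (0.476)√(1855/0.4) = 32.42 m/s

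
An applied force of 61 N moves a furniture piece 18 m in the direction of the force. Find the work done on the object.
W = F·d = (61)(18) = 1098 J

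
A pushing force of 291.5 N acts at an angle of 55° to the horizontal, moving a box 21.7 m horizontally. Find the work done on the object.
W = F·d·cosθ = (291.5)(21.7)cos(55°) = 3628 J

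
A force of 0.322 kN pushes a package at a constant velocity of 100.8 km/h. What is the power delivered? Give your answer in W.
Convert to SI: F = 322.0 N, v = 28.0 m/s
P = Fv = (322.0)(28.0) = 9016 W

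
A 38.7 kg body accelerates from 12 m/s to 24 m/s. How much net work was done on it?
W = ΔKE = ½m(v₂² − v₁²) = ½(38.7)(24² − 12²) = 8359.2 J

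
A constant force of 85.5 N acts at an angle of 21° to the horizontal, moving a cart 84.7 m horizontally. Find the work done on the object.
W = F·d·cosθ = (85.5)(84.7)cos(21°) = 6761 J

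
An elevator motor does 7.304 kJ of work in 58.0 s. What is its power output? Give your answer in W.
Convert to SI: W = 7304.0 J, t = 58.0 s
P = W/t = 7304.0/58.0 = 125.9 W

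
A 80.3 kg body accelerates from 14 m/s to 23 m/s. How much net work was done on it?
W = ΔKE = ½m(v₂² − v₁²) = ½(80.3)(23² − 14²) = 13369.95 J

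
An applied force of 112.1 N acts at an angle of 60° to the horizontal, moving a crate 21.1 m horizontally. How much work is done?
W = F·d·cosθ = (112.1)(21.1)cos(60°) = 1183 J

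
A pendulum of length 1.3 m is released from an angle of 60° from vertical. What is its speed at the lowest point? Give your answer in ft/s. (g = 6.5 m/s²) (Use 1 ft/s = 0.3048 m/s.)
h = L(1 − cosθ) = 1.3(1 − cos60°) = 0.65 m
v = √(2gh) = √(2·6.5·0.65) = 2.90689 m/s = 9.537 ft/s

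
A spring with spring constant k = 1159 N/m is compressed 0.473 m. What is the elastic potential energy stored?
PE = ½kx² = ½(1159)(0.473)² = 129.7 J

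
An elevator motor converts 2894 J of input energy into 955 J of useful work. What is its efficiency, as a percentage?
η = W_out/W_in = 955/2894 = 33.0%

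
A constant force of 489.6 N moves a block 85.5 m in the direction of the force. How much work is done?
W = F·d = (489.6)(85.5) = 41860 J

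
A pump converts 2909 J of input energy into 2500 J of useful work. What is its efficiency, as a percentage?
η = W_out/W_in = 2500/2909 = 85.94%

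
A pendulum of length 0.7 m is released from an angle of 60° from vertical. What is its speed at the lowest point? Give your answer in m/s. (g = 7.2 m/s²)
h = L(1 − cosθ) = 0.7(1 − cos60°) = 0.35 m
v = √(2gh) = √(2·7.2·0.35) = 2.245 m/s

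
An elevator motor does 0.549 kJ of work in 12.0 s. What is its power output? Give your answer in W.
Convert to SI: W = 549.0 J, t = 12.0 s
P = W/t = 549.0/12.0 = 45.75 W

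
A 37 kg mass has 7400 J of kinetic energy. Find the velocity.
v = √(2·KE/m) = √(2·7400/37) = 20.0 m/s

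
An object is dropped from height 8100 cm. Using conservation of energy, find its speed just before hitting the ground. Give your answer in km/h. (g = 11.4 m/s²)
Convert to SI: h = 81.0 m
mgh = ½mv² ⇒ v = √(2gh) = √(2·11.4·81.0) = 42.9744 m/s = 154.7 km/h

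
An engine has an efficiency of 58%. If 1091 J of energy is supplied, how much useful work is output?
W_out = η·W_in = 0.58·1091 = 632.78 J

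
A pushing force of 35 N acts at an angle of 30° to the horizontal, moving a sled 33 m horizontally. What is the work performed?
W = F·d·cosθ = (35)(33)cos(30°) = 1000 J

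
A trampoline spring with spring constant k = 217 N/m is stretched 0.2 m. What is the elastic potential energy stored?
PE = ½kx² = ½(217)(0.2)² = 4.34 J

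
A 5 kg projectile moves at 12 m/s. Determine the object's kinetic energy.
KE = ½mv² = ½(5)(12)² = 360.0 J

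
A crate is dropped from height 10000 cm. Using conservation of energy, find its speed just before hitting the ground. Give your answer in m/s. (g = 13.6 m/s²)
Convert to SI: h = 100.0 m
mgh = ½mv² ⇒ v = √(2gh) = √(2·13.6·100.0) = 52.15 m/s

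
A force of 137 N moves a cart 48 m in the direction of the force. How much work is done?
W = F·d = (137)(48) = 6576 J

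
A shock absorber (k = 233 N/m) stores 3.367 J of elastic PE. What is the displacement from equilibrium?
x = √(2·PE/k) = √(2·3.367/233) = 0.17 m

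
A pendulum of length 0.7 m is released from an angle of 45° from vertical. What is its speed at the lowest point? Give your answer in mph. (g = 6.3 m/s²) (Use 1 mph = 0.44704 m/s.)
h = L(1 − cosθ) = 0.7(1 − cos45°) = 0.205025 m
v = √(2gh) = √(2·6.3·0.205025) = 1.60727 m/s = 3.595 mph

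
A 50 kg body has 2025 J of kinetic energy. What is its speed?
v = √(2·KE/m) = √(2·2025/50) = 9.0 m/s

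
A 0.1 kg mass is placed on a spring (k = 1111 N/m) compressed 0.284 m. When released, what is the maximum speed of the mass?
½kx² = ½mv² ⇒ v = x√(k/m) = (0.284)√(1111/0.1) = 29.93 m/s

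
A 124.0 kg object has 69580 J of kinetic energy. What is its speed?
v = √(2·KE/m) = √(2·69580/124.0) = 33.5 m/s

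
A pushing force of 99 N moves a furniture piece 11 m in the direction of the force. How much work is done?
W = F·d = (99)(11) = 1089 J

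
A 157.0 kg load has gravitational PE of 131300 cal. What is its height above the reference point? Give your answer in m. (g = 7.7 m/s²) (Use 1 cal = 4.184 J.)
Convert to SI: m = 157.0 kg, PE = 549359 J
h = PE/(mg) = 549359/(157.0·7.7) = 454.4 m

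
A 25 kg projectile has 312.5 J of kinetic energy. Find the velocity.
v = √(2·KE/m) = √(2·312.5/25) = 5.0 m/s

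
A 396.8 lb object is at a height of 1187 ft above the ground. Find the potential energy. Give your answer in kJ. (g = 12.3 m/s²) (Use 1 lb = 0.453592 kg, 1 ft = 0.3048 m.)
Convert to SI: m = 179.985 kg, h = 361.798 m
PE = mgh = (179.985)(12.3)(361.798) = 800954 J = 801.0 kJ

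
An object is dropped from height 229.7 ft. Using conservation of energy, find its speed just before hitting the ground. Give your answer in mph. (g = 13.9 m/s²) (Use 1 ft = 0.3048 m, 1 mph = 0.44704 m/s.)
Convert to SI: h = 70.0126 m
mgh = ½mv² ⇒ v = √(2gh) = √(2·13.9·70.0126) = 44.1174 m/s = 98.69 mph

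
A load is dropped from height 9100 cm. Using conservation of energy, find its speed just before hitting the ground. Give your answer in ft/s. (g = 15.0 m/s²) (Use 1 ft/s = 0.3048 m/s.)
Convert to SI: h = 91.0 m
mgh = ½mv² ⇒ v = √(2gh) = √(2·15.0·91.0) = 52.2494 m/s = 171.4 ft/s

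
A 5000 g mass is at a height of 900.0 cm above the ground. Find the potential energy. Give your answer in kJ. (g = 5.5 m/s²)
Convert to SI: m = 5.0 kg, h = 9.0 m
PE = mgh = (5.0)(5.5)(9.0) = 247.5 J = 0.2475 kJ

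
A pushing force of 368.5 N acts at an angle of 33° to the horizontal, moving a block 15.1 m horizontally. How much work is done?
W = F·d·cosθ = (368.5)(15.1)cos(33°) = 4667 J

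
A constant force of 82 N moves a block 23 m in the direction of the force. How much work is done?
W = F·d = (82)(23) = 1886 J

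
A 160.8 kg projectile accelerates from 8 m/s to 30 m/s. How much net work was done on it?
W = ΔKE = ½m(v₂² − v₁²) = ½(160.8)(30² − 8²) = 67214.4 J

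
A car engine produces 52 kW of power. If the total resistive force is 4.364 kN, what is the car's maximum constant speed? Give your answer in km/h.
Convert to SI: F = 4364.0 N
P = Fv ⇒ v = P/F = 52000 W/4364.0 N = 11.9157 m/s = 42.9 km/h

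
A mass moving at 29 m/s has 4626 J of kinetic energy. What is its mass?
m = 2·KE/v² = 2·4626/(29)² = 11.0 kg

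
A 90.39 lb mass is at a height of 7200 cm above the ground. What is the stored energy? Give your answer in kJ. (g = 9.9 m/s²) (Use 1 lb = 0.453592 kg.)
Convert to SI: m = 41.0002 kg, h = 72.0 m
PE = mgh = (41.0002)(9.9)(72.0) = 29224.9 J = 29.22 kJ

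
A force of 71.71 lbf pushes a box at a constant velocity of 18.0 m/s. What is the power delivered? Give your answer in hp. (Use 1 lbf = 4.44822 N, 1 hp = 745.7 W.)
Convert to SI: F = 318.982 N, v = 18.0 m/s
P = Fv = (318.982)(18.0) = 5741.67 W = 7.7 hp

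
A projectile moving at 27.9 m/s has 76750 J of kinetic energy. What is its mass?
m = 2·KE/v² = 2·76750/(27.9)² = 197.2 kg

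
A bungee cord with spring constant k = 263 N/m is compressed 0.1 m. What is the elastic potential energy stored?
PE = ½kx² = ½(263)(0.1)² = 1.315 J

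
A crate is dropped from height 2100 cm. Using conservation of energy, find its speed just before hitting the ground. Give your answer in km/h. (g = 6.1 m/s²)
Convert to SI: h = 21.0 m
mgh = ½mv² ⇒ v = √(2gh) = √(2·6.1·21.0) = 16.0062 m/s = 57.62 km/h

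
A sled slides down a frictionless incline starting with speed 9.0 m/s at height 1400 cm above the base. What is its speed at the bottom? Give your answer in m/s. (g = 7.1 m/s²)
Convert to SI: v₀ = 9.0 m/s, h = 14.0 m
½mv₀² + mgh = ½mv² ⇒ v = √(v₀² + 2gh) = √(9.0² + 2·7.1·14.0) = 16.73 m/s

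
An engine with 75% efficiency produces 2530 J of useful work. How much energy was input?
W_in = W_out/η = 2530/0.75 = 3373 J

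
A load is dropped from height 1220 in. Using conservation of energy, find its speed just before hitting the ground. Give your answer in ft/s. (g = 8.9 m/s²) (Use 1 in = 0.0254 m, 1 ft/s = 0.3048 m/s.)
Convert to SI: h = 30.988 m
mgh = ½mv² ⇒ v = √(2gh) = √(2·8.9·30.988) = 23.4859 m/s = 77.05 ft/s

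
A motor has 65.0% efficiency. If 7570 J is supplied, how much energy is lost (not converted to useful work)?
W_lost = W_in(1 − η) = 7570·(1 − 0.65) = 2650 J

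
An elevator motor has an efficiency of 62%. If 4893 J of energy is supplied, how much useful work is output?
W_out = η·W_in = 0.62·4893 = 3033.66 J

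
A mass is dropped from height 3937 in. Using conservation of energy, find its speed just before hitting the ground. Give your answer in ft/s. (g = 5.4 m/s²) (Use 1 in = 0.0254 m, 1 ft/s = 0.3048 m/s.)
Convert to SI: h = 99.9998 m
mgh = ½mv² ⇒ v = √(2gh) = √(2·5.4·99.9998) = 32.8633 m/s = 107.8 ft/s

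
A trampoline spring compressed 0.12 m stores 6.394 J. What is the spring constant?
k = 2·PE/x² = 2·6.394/(0.12)² = 888.1 N/m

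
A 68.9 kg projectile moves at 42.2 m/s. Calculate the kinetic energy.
KE = ½mv² = ½(68.9)(42.2)² = 61350 J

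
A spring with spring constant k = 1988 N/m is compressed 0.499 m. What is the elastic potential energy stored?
PE = ½kx² = ½(1988)(0.499)² = 247.5 J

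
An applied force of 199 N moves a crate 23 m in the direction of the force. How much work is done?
W = F·d = (199)(23) = 4577 J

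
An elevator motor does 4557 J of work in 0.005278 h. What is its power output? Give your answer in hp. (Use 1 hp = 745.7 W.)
Convert to SI: W = 4557.0 J, t = 19.0008 s
P = W/t = 4557.0/19.0008 = 239.832 W = 0.3216 hp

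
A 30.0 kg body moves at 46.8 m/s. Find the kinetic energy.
KE = ½mv² = ½(30.0)(46.8)² = 32850 J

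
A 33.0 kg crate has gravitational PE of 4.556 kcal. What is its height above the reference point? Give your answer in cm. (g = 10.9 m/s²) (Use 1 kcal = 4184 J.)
Convert to SI: m = 33.0 kg, PE = 19062.3 J
h = PE/(mg) = 19062.3/(33.0·10.9) = 52.995 m = 5300 cm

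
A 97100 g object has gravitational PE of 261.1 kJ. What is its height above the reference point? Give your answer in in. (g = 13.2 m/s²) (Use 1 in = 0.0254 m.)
Convert to SI: m = 97.1 kg, PE = 261100 J
h = PE/(mg) = 261100/(97.1·13.2) = 203.711 m = 8020 in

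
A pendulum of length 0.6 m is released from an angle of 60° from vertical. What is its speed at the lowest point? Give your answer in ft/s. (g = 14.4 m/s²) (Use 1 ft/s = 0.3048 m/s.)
h = L(1 − cosθ) = 0.6(1 − cos60°) = 0.3 m
v = √(2gh) = √(2·14.4·0.3) = 2.93939 m/s = 9.644 ft/s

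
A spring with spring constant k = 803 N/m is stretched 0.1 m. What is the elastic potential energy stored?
PE = ½kx² = ½(803)(0.1)² = 4.015 J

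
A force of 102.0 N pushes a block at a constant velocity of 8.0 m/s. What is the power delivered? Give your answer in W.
P = Fv = (102.0)(8.0) = 816.0 W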